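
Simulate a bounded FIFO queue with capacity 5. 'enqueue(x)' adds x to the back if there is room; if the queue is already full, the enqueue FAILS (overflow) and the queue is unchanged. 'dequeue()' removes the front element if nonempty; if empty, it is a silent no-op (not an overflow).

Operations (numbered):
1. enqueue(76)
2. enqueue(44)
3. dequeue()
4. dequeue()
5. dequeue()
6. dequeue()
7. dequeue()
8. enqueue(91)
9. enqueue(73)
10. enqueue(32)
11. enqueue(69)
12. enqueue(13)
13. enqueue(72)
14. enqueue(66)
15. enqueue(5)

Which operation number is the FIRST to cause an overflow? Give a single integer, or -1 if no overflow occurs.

1. enqueue(76): size=1
2. enqueue(44): size=2
3. dequeue(): size=1
4. dequeue(): size=0
5. dequeue(): empty, no-op, size=0
6. dequeue(): empty, no-op, size=0
7. dequeue(): empty, no-op, size=0
8. enqueue(91): size=1
9. enqueue(73): size=2
10. enqueue(32): size=3
11. enqueue(69): size=4
12. enqueue(13): size=5
13. enqueue(72): size=5=cap → OVERFLOW (fail)
14. enqueue(66): size=5=cap → OVERFLOW (fail)
15. enqueue(5): size=5=cap → OVERFLOW (fail)

Answer: 13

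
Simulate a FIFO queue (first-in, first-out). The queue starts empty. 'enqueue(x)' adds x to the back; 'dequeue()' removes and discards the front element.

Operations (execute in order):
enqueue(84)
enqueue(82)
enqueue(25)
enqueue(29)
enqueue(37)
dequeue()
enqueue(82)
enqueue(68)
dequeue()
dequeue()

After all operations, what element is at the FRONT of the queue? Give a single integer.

Answer: 29

Derivation:
enqueue(84): queue = [84]
enqueue(82): queue = [84, 82]
enqueue(25): queue = [84, 82, 25]
enqueue(29): queue = [84, 82, 25, 29]
enqueue(37): queue = [84, 82, 25, 29, 37]
dequeue(): queue = [82, 25, 29, 37]
enqueue(82): queue = [82, 25, 29, 37, 82]
enqueue(68): queue = [82, 25, 29, 37, 82, 68]
dequeue(): queue = [25, 29, 37, 82, 68]
dequeue(): queue = [29, 37, 82, 68]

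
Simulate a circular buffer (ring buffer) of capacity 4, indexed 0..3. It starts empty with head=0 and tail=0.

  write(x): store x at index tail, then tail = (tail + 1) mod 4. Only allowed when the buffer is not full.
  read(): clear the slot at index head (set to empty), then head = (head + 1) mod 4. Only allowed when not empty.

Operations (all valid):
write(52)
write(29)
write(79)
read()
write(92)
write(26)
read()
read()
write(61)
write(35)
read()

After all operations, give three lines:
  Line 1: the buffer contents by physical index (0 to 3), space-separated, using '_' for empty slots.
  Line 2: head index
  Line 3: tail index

write(52): buf=[52 _ _ _], head=0, tail=1, size=1
write(29): buf=[52 29 _ _], head=0, tail=2, size=2
write(79): buf=[52 29 79 _], head=0, tail=3, size=3
read(): buf=[_ 29 79 _], head=1, tail=3, size=2
write(92): buf=[_ 29 79 92], head=1, tail=0, size=3
write(26): buf=[26 29 79 92], head=1, tail=1, size=4
read(): buf=[26 _ 79 92], head=2, tail=1, size=3
read(): buf=[26 _ _ 92], head=3, tail=1, size=2
write(61): buf=[26 61 _ 92], head=3, tail=2, size=3
write(35): buf=[26 61 35 92], head=3, tail=3, size=4
read(): buf=[26 61 35 _], head=0, tail=3, size=3

Answer: 26 61 35 _
0
3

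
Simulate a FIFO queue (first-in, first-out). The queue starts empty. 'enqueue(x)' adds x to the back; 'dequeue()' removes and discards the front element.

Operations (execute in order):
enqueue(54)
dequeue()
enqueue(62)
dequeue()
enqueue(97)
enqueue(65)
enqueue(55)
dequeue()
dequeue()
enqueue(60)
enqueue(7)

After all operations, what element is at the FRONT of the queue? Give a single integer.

enqueue(54): queue = [54]
dequeue(): queue = []
enqueue(62): queue = [62]
dequeue(): queue = []
enqueue(97): queue = [97]
enqueue(65): queue = [97, 65]
enqueue(55): queue = [97, 65, 55]
dequeue(): queue = [65, 55]
dequeue(): queue = [55]
enqueue(60): queue = [55, 60]
enqueue(7): queue = [55, 60, 7]

Answer: 55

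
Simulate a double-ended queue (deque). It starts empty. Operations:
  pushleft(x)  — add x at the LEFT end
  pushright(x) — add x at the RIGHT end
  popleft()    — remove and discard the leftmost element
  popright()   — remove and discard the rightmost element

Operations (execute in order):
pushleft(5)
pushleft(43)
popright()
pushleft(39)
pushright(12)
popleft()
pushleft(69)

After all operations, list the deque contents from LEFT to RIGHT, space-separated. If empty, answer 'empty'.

pushleft(5): [5]
pushleft(43): [43, 5]
popright(): [43]
pushleft(39): [39, 43]
pushright(12): [39, 43, 12]
popleft(): [43, 12]
pushleft(69): [69, 43, 12]

Answer: 69 43 12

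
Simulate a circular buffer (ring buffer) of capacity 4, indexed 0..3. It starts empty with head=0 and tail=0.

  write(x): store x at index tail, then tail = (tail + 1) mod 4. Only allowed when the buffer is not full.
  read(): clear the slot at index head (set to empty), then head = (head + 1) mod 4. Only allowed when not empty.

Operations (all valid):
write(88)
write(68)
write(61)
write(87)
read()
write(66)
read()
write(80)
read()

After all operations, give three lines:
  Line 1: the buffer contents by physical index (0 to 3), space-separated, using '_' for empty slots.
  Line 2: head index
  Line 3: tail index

write(88): buf=[88 _ _ _], head=0, tail=1, size=1
write(68): buf=[88 68 _ _], head=0, tail=2, size=2
write(61): buf=[88 68 61 _], head=0, tail=3, size=3
write(87): buf=[88 68 61 87], head=0, tail=0, size=4
read(): buf=[_ 68 61 87], head=1, tail=0, size=3
write(66): buf=[66 68 61 87], head=1, tail=1, size=4
read(): buf=[66 _ 61 87], head=2, tail=1, size=3
write(80): buf=[66 80 61 87], head=2, tail=2, size=4
read(): buf=[66 80 _ 87], head=3, tail=2, size=3

Answer: 66 80 _ 87
3
2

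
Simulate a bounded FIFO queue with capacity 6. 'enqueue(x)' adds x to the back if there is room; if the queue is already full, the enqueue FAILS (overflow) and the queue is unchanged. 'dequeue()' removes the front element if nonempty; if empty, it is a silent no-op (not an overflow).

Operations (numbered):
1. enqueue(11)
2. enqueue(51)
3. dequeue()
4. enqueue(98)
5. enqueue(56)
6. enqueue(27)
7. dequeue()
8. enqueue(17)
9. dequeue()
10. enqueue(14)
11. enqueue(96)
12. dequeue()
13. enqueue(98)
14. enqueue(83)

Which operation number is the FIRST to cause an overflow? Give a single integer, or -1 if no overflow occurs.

Answer: -1

Derivation:
1. enqueue(11): size=1
2. enqueue(51): size=2
3. dequeue(): size=1
4. enqueue(98): size=2
5. enqueue(56): size=3
6. enqueue(27): size=4
7. dequeue(): size=3
8. enqueue(17): size=4
9. dequeue(): size=3
10. enqueue(14): size=4
11. enqueue(96): size=5
12. dequeue(): size=4
13. enqueue(98): size=5
14. enqueue(83): size=6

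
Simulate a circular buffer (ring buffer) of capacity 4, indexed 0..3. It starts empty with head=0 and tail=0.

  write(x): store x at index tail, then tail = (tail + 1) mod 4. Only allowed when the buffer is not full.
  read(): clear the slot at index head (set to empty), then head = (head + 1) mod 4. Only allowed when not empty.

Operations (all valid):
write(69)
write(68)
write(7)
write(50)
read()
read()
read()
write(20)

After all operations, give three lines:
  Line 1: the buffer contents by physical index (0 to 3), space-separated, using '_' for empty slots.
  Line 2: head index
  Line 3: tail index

Answer: 20 _ _ 50
3
1

Derivation:
write(69): buf=[69 _ _ _], head=0, tail=1, size=1
write(68): buf=[69 68 _ _], head=0, tail=2, size=2
write(7): buf=[69 68 7 _], head=0, tail=3, size=3
write(50): buf=[69 68 7 50], head=0, tail=0, size=4
read(): buf=[_ 68 7 50], head=1, tail=0, size=3
read(): buf=[_ _ 7 50], head=2, tail=0, size=2
read(): buf=[_ _ _ 50], head=3, tail=0, size=1
write(20): buf=[20 _ _ 50], head=3, tail=1, size=2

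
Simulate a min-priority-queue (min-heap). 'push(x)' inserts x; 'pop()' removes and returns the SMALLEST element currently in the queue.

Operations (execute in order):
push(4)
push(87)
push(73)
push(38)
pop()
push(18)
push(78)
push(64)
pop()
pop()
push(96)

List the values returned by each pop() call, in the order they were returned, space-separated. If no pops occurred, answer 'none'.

Answer: 4 18 38

Derivation:
push(4): heap contents = [4]
push(87): heap contents = [4, 87]
push(73): heap contents = [4, 73, 87]
push(38): heap contents = [4, 38, 73, 87]
pop() → 4: heap contents = [38, 73, 87]
push(18): heap contents = [18, 38, 73, 87]
push(78): heap contents = [18, 38, 73, 78, 87]
push(64): heap contents = [18, 38, 64, 73, 78, 87]
pop() → 18: heap contents = [38, 64, 73, 78, 87]
pop() → 38: heap contents = [64, 73, 78, 87]
push(96): heap contents = [64, 73, 78, 87, 96]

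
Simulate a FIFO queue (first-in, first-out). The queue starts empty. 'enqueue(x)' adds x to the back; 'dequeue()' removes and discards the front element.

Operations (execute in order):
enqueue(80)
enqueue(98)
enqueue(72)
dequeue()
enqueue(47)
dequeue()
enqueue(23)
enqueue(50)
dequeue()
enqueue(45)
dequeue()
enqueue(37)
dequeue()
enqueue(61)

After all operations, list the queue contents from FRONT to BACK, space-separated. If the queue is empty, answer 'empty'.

Answer: 50 45 37 61

Derivation:
enqueue(80): [80]
enqueue(98): [80, 98]
enqueue(72): [80, 98, 72]
dequeue(): [98, 72]
enqueue(47): [98, 72, 47]
dequeue(): [72, 47]
enqueue(23): [72, 47, 23]
enqueue(50): [72, 47, 23, 50]
dequeue(): [47, 23, 50]
enqueue(45): [47, 23, 50, 45]
dequeue(): [23, 50, 45]
enqueue(37): [23, 50, 45, 37]
dequeue(): [50, 45, 37]
enqueue(61): [50, 45, 37, 61]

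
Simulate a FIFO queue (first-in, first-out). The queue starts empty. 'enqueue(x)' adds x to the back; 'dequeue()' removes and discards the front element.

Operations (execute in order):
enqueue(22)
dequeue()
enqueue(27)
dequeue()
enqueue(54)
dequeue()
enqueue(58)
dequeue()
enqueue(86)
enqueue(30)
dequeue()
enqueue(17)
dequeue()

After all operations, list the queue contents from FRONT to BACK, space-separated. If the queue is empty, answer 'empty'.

Answer: 17

Derivation:
enqueue(22): [22]
dequeue(): []
enqueue(27): [27]
dequeue(): []
enqueue(54): [54]
dequeue(): []
enqueue(58): [58]
dequeue(): []
enqueue(86): [86]
enqueue(30): [86, 30]
dequeue(): [30]
enqueue(17): [30, 17]
dequeue(): [17]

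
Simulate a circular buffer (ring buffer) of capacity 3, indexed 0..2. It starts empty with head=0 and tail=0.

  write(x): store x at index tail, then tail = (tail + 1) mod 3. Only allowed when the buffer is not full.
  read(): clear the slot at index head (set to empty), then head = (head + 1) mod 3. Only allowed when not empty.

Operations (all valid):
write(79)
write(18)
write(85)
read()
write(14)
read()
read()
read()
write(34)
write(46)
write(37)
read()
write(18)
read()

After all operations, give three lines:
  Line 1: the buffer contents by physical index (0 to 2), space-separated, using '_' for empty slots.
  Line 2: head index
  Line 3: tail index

write(79): buf=[79 _ _], head=0, tail=1, size=1
write(18): buf=[79 18 _], head=0, tail=2, size=2
write(85): buf=[79 18 85], head=0, tail=0, size=3
read(): buf=[_ 18 85], head=1, tail=0, size=2
write(14): buf=[14 18 85], head=1, tail=1, size=3
read(): buf=[14 _ 85], head=2, tail=1, size=2
read(): buf=[14 _ _], head=0, tail=1, size=1
read(): buf=[_ _ _], head=1, tail=1, size=0
write(34): buf=[_ 34 _], head=1, tail=2, size=1
write(46): buf=[_ 34 46], head=1, tail=0, size=2
write(37): buf=[37 34 46], head=1, tail=1, size=3
read(): buf=[37 _ 46], head=2, tail=1, size=2
write(18): buf=[37 18 46], head=2, tail=2, size=3
read(): buf=[37 18 _], head=0, tail=2, size=2

Answer: 37 18 _
0
2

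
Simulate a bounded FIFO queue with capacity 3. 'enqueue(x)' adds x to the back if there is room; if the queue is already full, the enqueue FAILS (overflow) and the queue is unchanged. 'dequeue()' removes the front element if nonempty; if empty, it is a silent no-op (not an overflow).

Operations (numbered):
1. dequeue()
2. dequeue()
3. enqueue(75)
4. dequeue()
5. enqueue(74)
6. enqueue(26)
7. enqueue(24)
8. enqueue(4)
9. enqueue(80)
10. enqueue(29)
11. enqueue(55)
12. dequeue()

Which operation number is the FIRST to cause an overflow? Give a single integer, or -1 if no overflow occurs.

1. dequeue(): empty, no-op, size=0
2. dequeue(): empty, no-op, size=0
3. enqueue(75): size=1
4. dequeue(): size=0
5. enqueue(74): size=1
6. enqueue(26): size=2
7. enqueue(24): size=3
8. enqueue(4): size=3=cap → OVERFLOW (fail)
9. enqueue(80): size=3=cap → OVERFLOW (fail)
10. enqueue(29): size=3=cap → OVERFLOW (fail)
11. enqueue(55): size=3=cap → OVERFLOW (fail)
12. dequeue(): size=2

Answer: 8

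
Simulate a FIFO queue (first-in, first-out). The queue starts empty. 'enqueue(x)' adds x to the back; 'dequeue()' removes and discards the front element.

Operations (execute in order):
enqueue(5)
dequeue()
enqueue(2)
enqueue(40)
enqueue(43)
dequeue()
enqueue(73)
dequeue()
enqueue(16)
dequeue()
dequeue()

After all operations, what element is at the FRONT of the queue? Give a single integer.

Answer: 16

Derivation:
enqueue(5): queue = [5]
dequeue(): queue = []
enqueue(2): queue = [2]
enqueue(40): queue = [2, 40]
enqueue(43): queue = [2, 40, 43]
dequeue(): queue = [40, 43]
enqueue(73): queue = [40, 43, 73]
dequeue(): queue = [43, 73]
enqueue(16): queue = [43, 73, 16]
dequeue(): queue = [73, 16]
dequeue(): queue = [16]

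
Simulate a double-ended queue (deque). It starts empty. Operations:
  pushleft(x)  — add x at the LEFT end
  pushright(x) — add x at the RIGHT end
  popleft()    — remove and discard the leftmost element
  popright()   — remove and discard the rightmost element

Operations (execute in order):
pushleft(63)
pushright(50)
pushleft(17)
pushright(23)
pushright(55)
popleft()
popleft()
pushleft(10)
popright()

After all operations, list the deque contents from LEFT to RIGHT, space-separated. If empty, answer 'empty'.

Answer: 10 50 23

Derivation:
pushleft(63): [63]
pushright(50): [63, 50]
pushleft(17): [17, 63, 50]
pushright(23): [17, 63, 50, 23]
pushright(55): [17, 63, 50, 23, 55]
popleft(): [63, 50, 23, 55]
popleft(): [50, 23, 55]
pushleft(10): [10, 50, 23, 55]
popright(): [10, 50, 23]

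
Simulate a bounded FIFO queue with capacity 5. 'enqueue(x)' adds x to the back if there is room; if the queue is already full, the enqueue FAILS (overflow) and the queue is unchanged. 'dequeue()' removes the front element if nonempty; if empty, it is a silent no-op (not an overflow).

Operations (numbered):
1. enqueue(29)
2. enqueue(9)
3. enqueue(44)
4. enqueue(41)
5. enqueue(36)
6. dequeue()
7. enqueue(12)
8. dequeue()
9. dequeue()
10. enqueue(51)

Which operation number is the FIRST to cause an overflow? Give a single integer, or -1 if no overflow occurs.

1. enqueue(29): size=1
2. enqueue(9): size=2
3. enqueue(44): size=3
4. enqueue(41): size=4
5. enqueue(36): size=5
6. dequeue(): size=4
7. enqueue(12): size=5
8. dequeue(): size=4
9. dequeue(): size=3
10. enqueue(51): size=4

Answer: -1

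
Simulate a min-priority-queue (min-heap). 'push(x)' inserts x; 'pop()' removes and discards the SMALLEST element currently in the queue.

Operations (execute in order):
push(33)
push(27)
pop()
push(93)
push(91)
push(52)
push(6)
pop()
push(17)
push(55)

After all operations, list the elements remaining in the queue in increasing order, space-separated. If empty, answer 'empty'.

Answer: 17 33 52 55 91 93

Derivation:
push(33): heap contents = [33]
push(27): heap contents = [27, 33]
pop() → 27: heap contents = [33]
push(93): heap contents = [33, 93]
push(91): heap contents = [33, 91, 93]
push(52): heap contents = [33, 52, 91, 93]
push(6): heap contents = [6, 33, 52, 91, 93]
pop() → 6: heap contents = [33, 52, 91, 93]
push(17): heap contents = [17, 33, 52, 91, 93]
push(55): heap contents = [17, 33, 52, 55, 91, 93]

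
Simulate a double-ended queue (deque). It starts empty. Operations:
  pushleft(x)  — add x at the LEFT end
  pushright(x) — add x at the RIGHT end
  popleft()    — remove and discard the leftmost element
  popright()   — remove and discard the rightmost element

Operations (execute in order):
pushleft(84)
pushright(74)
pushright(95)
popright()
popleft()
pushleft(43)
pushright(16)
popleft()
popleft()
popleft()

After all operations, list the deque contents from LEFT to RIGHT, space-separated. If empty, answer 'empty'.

Answer: empty

Derivation:
pushleft(84): [84]
pushright(74): [84, 74]
pushright(95): [84, 74, 95]
popright(): [84, 74]
popleft(): [74]
pushleft(43): [43, 74]
pushright(16): [43, 74, 16]
popleft(): [74, 16]
popleft(): [16]
popleft(): []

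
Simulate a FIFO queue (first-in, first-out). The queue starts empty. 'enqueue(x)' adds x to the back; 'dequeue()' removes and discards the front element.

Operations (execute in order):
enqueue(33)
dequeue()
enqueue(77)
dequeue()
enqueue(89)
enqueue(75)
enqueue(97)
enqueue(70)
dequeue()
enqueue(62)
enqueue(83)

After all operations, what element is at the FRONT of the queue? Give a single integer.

Answer: 75

Derivation:
enqueue(33): queue = [33]
dequeue(): queue = []
enqueue(77): queue = [77]
dequeue(): queue = []
enqueue(89): queue = [89]
enqueue(75): queue = [89, 75]
enqueue(97): queue = [89, 75, 97]
enqueue(70): queue = [89, 75, 97, 70]
dequeue(): queue = [75, 97, 70]
enqueue(62): queue = [75, 97, 70, 62]
enqueue(83): queue = [75, 97, 70, 62, 83]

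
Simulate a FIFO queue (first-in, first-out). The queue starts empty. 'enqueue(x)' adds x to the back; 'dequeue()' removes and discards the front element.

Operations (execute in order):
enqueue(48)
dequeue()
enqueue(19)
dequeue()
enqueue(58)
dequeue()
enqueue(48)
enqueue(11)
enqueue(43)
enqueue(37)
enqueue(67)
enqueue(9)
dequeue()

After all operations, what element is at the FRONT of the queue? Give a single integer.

Answer: 11

Derivation:
enqueue(48): queue = [48]
dequeue(): queue = []
enqueue(19): queue = [19]
dequeue(): queue = []
enqueue(58): queue = [58]
dequeue(): queue = []
enqueue(48): queue = [48]
enqueue(11): queue = [48, 11]
enqueue(43): queue = [48, 11, 43]
enqueue(37): queue = [48, 11, 43, 37]
enqueue(67): queue = [48, 11, 43, 37, 67]
enqueue(9): queue = [48, 11, 43, 37, 67, 9]
dequeue(): queue = [11, 43, 37, 67, 9]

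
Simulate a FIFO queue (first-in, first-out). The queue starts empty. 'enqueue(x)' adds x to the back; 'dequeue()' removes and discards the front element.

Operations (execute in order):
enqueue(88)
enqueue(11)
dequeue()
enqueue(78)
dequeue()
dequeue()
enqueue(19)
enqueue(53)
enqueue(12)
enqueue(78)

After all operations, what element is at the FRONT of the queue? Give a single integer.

enqueue(88): queue = [88]
enqueue(11): queue = [88, 11]
dequeue(): queue = [11]
enqueue(78): queue = [11, 78]
dequeue(): queue = [78]
dequeue(): queue = []
enqueue(19): queue = [19]
enqueue(53): queue = [19, 53]
enqueue(12): queue = [19, 53, 12]
enqueue(78): queue = [19, 53, 12, 78]

Answer: 19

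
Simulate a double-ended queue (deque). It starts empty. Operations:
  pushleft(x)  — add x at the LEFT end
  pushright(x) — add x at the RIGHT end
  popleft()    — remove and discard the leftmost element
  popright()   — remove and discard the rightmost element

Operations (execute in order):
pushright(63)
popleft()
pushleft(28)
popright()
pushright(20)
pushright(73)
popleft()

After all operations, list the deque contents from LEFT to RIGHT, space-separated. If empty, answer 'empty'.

pushright(63): [63]
popleft(): []
pushleft(28): [28]
popright(): []
pushright(20): [20]
pushright(73): [20, 73]
popleft(): [73]

Answer: 73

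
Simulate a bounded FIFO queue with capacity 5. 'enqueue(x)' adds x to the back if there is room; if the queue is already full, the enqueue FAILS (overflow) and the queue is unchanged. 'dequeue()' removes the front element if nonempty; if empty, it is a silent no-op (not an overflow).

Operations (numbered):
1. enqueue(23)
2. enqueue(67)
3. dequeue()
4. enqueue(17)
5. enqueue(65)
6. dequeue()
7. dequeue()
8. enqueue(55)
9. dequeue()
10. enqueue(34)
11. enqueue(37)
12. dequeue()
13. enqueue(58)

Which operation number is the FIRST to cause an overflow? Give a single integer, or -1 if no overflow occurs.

Answer: -1

Derivation:
1. enqueue(23): size=1
2. enqueue(67): size=2
3. dequeue(): size=1
4. enqueue(17): size=2
5. enqueue(65): size=3
6. dequeue(): size=2
7. dequeue(): size=1
8. enqueue(55): size=2
9. dequeue(): size=1
10. enqueue(34): size=2
11. enqueue(37): size=3
12. dequeue(): size=2
13. enqueue(58): size=3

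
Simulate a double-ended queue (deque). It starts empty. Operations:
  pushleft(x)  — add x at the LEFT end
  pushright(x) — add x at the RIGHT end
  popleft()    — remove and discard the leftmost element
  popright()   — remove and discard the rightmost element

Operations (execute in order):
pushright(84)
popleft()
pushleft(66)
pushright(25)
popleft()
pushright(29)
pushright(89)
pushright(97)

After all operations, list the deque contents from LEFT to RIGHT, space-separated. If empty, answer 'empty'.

pushright(84): [84]
popleft(): []
pushleft(66): [66]
pushright(25): [66, 25]
popleft(): [25]
pushright(29): [25, 29]
pushright(89): [25, 29, 89]
pushright(97): [25, 29, 89, 97]

Answer: 25 29 89 97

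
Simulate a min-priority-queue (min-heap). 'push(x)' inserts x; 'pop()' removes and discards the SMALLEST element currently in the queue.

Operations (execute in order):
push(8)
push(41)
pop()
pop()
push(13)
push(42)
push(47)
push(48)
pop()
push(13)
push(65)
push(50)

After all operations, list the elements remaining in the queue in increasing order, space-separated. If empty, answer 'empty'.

push(8): heap contents = [8]
push(41): heap contents = [8, 41]
pop() → 8: heap contents = [41]
pop() → 41: heap contents = []
push(13): heap contents = [13]
push(42): heap contents = [13, 42]
push(47): heap contents = [13, 42, 47]
push(48): heap contents = [13, 42, 47, 48]
pop() → 13: heap contents = [42, 47, 48]
push(13): heap contents = [13, 42, 47, 48]
push(65): heap contents = [13, 42, 47, 48, 65]
push(50): heap contents = [13, 42, 47, 48, 50, 65]

Answer: 13 42 47 48 50 65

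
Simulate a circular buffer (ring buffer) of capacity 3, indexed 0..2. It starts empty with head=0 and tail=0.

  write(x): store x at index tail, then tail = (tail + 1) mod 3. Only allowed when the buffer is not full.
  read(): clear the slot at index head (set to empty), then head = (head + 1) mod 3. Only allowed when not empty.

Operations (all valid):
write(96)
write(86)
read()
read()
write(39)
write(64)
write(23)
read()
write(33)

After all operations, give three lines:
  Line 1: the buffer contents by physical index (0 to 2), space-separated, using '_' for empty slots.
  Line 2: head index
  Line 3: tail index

write(96): buf=[96 _ _], head=0, tail=1, size=1
write(86): buf=[96 86 _], head=0, tail=2, size=2
read(): buf=[_ 86 _], head=1, tail=2, size=1
read(): buf=[_ _ _], head=2, tail=2, size=0
write(39): buf=[_ _ 39], head=2, tail=0, size=1
write(64): buf=[64 _ 39], head=2, tail=1, size=2
write(23): buf=[64 23 39], head=2, tail=2, size=3
read(): buf=[64 23 _], head=0, tail=2, size=2
write(33): buf=[64 23 33], head=0, tail=0, size=3

Answer: 64 23 33
0
0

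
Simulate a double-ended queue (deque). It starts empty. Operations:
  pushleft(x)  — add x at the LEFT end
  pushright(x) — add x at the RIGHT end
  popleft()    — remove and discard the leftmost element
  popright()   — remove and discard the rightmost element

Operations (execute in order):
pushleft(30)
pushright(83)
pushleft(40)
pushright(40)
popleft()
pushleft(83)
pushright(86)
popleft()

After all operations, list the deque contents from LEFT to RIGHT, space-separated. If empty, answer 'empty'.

Answer: 30 83 40 86

Derivation:
pushleft(30): [30]
pushright(83): [30, 83]
pushleft(40): [40, 30, 83]
pushright(40): [40, 30, 83, 40]
popleft(): [30, 83, 40]
pushleft(83): [83, 30, 83, 40]
pushright(86): [83, 30, 83, 40, 86]
popleft(): [30, 83, 40, 86]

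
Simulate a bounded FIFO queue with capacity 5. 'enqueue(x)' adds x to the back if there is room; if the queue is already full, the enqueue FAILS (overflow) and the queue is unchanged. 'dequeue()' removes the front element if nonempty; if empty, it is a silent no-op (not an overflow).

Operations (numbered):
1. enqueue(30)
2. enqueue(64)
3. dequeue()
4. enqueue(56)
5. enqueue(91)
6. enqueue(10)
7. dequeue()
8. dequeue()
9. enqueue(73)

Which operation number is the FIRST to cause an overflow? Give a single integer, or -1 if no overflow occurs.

Answer: -1

Derivation:
1. enqueue(30): size=1
2. enqueue(64): size=2
3. dequeue(): size=1
4. enqueue(56): size=2
5. enqueue(91): size=3
6. enqueue(10): size=4
7. dequeue(): size=3
8. dequeue(): size=2
9. enqueue(73): size=3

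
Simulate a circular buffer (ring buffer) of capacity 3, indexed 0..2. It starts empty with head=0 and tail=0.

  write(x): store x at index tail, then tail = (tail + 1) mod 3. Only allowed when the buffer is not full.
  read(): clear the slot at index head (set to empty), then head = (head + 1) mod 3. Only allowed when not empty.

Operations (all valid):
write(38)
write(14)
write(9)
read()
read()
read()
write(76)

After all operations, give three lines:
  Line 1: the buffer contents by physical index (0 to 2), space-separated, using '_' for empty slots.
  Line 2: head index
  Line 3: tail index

write(38): buf=[38 _ _], head=0, tail=1, size=1
write(14): buf=[38 14 _], head=0, tail=2, size=2
write(9): buf=[38 14 9], head=0, tail=0, size=3
read(): buf=[_ 14 9], head=1, tail=0, size=2
read(): buf=[_ _ 9], head=2, tail=0, size=1
read(): buf=[_ _ _], head=0, tail=0, size=0
write(76): buf=[76 _ _], head=0, tail=1, size=1

Answer: 76 _ _
0
1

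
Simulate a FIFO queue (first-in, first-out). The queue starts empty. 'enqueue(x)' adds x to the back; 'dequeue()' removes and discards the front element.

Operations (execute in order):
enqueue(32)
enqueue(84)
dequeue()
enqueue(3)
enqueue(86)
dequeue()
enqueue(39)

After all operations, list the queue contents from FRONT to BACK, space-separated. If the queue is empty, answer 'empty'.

Answer: 3 86 39

Derivation:
enqueue(32): [32]
enqueue(84): [32, 84]
dequeue(): [84]
enqueue(3): [84, 3]
enqueue(86): [84, 3, 86]
dequeue(): [3, 86]
enqueue(39): [3, 86, 39]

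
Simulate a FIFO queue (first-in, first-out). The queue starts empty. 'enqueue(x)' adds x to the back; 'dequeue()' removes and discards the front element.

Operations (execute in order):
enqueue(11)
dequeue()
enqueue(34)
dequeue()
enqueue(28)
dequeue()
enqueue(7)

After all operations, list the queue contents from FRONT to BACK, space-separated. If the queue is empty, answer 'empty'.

Answer: 7

Derivation:
enqueue(11): [11]
dequeue(): []
enqueue(34): [34]
dequeue(): []
enqueue(28): [28]
dequeue(): []
enqueue(7): [7]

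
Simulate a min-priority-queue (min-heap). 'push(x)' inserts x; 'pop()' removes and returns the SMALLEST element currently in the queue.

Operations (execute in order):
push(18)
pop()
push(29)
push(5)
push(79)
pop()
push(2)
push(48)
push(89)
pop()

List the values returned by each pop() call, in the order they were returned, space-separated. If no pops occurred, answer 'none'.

push(18): heap contents = [18]
pop() → 18: heap contents = []
push(29): heap contents = [29]
push(5): heap contents = [5, 29]
push(79): heap contents = [5, 29, 79]
pop() → 5: heap contents = [29, 79]
push(2): heap contents = [2, 29, 79]
push(48): heap contents = [2, 29, 48, 79]
push(89): heap contents = [2, 29, 48, 79, 89]
pop() → 2: heap contents = [29, 48, 79, 89]

Answer: 18 5 2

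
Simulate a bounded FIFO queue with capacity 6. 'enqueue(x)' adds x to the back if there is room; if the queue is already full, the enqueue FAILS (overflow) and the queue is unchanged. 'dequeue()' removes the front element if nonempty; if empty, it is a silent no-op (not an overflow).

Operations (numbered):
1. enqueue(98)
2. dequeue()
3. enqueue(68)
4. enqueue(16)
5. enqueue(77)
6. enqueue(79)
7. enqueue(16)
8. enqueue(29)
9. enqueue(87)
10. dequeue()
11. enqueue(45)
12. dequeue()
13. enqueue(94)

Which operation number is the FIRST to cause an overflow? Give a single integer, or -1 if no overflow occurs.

1. enqueue(98): size=1
2. dequeue(): size=0
3. enqueue(68): size=1
4. enqueue(16): size=2
5. enqueue(77): size=3
6. enqueue(79): size=4
7. enqueue(16): size=5
8. enqueue(29): size=6
9. enqueue(87): size=6=cap → OVERFLOW (fail)
10. dequeue(): size=5
11. enqueue(45): size=6
12. dequeue(): size=5
13. enqueue(94): size=6

Answer: 9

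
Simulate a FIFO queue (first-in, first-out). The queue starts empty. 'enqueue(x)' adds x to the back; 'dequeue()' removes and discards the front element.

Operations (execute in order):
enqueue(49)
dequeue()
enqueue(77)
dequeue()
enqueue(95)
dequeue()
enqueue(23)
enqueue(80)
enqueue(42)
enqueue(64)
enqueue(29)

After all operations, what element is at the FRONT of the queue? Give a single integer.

Answer: 23

Derivation:
enqueue(49): queue = [49]
dequeue(): queue = []
enqueue(77): queue = [77]
dequeue(): queue = []
enqueue(95): queue = [95]
dequeue(): queue = []
enqueue(23): queue = [23]
enqueue(80): queue = [23, 80]
enqueue(42): queue = [23, 80, 42]
enqueue(64): queue = [23, 80, 42, 64]
enqueue(29): queue = [23, 80, 42, 64, 29]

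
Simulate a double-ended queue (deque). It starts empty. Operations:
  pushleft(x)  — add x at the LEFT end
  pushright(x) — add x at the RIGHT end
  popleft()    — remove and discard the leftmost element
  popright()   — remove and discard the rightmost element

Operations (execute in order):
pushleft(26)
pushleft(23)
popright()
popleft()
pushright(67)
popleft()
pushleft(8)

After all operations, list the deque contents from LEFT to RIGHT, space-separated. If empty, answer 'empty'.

pushleft(26): [26]
pushleft(23): [23, 26]
popright(): [23]
popleft(): []
pushright(67): [67]
popleft(): []
pushleft(8): [8]

Answer: 8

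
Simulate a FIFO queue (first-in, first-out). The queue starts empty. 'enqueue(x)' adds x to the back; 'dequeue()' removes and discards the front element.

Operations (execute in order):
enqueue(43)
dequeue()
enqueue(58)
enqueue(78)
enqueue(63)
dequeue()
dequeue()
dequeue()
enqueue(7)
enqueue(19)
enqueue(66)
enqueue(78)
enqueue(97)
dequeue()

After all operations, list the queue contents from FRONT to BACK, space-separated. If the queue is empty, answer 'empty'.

Answer: 19 66 78 97

Derivation:
enqueue(43): [43]
dequeue(): []
enqueue(58): [58]
enqueue(78): [58, 78]
enqueue(63): [58, 78, 63]
dequeue(): [78, 63]
dequeue(): [63]
dequeue(): []
enqueue(7): [7]
enqueue(19): [7, 19]
enqueue(66): [7, 19, 66]
enqueue(78): [7, 19, 66, 78]
enqueue(97): [7, 19, 66, 78, 97]
dequeue(): [19, 66, 78, 97]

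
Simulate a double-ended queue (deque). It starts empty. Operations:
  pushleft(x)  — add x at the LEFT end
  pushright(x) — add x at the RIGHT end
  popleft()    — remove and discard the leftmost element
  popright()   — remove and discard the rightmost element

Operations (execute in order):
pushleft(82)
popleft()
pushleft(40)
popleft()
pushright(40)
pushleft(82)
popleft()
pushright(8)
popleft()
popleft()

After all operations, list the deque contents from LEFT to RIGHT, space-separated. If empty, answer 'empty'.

Answer: empty

Derivation:
pushleft(82): [82]
popleft(): []
pushleft(40): [40]
popleft(): []
pushright(40): [40]
pushleft(82): [82, 40]
popleft(): [40]
pushright(8): [40, 8]
popleft(): [8]
popleft(): []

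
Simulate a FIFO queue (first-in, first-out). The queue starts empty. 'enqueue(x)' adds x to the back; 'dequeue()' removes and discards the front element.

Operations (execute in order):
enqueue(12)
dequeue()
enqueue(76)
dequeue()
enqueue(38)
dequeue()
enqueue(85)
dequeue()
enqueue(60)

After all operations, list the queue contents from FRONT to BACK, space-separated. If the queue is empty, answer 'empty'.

Answer: 60

Derivation:
enqueue(12): [12]
dequeue(): []
enqueue(76): [76]
dequeue(): []
enqueue(38): [38]
dequeue(): []
enqueue(85): [85]
dequeue(): []
enqueue(60): [60]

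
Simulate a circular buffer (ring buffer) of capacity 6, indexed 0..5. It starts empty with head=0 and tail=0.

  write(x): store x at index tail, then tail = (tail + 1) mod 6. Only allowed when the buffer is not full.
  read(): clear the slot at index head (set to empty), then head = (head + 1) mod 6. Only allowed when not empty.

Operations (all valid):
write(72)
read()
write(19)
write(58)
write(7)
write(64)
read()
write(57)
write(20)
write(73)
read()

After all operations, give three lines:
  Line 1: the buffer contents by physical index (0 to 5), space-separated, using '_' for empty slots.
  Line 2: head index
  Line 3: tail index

write(72): buf=[72 _ _ _ _ _], head=0, tail=1, size=1
read(): buf=[_ _ _ _ _ _], head=1, tail=1, size=0
write(19): buf=[_ 19 _ _ _ _], head=1, tail=2, size=1
write(58): buf=[_ 19 58 _ _ _], head=1, tail=3, size=2
write(7): buf=[_ 19 58 7 _ _], head=1, tail=4, size=3
write(64): buf=[_ 19 58 7 64 _], head=1, tail=5, size=4
read(): buf=[_ _ 58 7 64 _], head=2, tail=5, size=3
write(57): buf=[_ _ 58 7 64 57], head=2, tail=0, size=4
write(20): buf=[20 _ 58 7 64 57], head=2, tail=1, size=5
write(73): buf=[20 73 58 7 64 57], head=2, tail=2, size=6
read(): buf=[20 73 _ 7 64 57], head=3, tail=2, size=5

Answer: 20 73 _ 7 64 57
3
2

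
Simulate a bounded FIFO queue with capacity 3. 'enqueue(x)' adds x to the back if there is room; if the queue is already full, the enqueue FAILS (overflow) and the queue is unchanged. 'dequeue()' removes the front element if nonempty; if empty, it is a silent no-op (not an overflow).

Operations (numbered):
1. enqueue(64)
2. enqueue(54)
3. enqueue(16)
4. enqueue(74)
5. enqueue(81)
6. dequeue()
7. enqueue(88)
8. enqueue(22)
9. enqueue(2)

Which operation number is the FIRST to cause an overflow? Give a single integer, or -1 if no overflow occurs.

Answer: 4

Derivation:
1. enqueue(64): size=1
2. enqueue(54): size=2
3. enqueue(16): size=3
4. enqueue(74): size=3=cap → OVERFLOW (fail)
5. enqueue(81): size=3=cap → OVERFLOW (fail)
6. dequeue(): size=2
7. enqueue(88): size=3
8. enqueue(22): size=3=cap → OVERFLOW (fail)
9. enqueue(2): size=3=cap → OVERFLOW (fail)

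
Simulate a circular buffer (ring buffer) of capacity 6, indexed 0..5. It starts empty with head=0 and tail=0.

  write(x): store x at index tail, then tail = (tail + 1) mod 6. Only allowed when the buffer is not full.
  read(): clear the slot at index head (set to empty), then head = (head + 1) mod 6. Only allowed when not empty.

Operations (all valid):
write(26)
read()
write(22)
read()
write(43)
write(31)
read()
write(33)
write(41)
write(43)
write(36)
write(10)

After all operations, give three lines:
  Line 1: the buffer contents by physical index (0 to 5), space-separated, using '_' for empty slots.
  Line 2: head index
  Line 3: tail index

Answer: 43 36 10 31 33 41
3
3

Derivation:
write(26): buf=[26 _ _ _ _ _], head=0, tail=1, size=1
read(): buf=[_ _ _ _ _ _], head=1, tail=1, size=0
write(22): buf=[_ 22 _ _ _ _], head=1, tail=2, size=1
read(): buf=[_ _ _ _ _ _], head=2, tail=2, size=0
write(43): buf=[_ _ 43 _ _ _], head=2, tail=3, size=1
write(31): buf=[_ _ 43 31 _ _], head=2, tail=4, size=2
read(): buf=[_ _ _ 31 _ _], head=3, tail=4, size=1
write(33): buf=[_ _ _ 31 33 _], head=3, tail=5, size=2
write(41): buf=[_ _ _ 31 33 41], head=3, tail=0, size=3
write(43): buf=[43 _ _ 31 33 41], head=3, tail=1, size=4
write(36): buf=[43 36 _ 31 33 41], head=3, tail=2, size=5
write(10): buf=[43 36 10 31 33 41], head=3, tail=3, size=6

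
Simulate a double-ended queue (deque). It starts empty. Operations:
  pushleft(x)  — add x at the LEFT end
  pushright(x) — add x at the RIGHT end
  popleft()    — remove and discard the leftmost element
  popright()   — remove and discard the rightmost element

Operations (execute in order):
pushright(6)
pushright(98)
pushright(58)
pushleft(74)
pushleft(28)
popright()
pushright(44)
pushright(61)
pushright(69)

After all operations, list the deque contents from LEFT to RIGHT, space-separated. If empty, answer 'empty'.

pushright(6): [6]
pushright(98): [6, 98]
pushright(58): [6, 98, 58]
pushleft(74): [74, 6, 98, 58]
pushleft(28): [28, 74, 6, 98, 58]
popright(): [28, 74, 6, 98]
pushright(44): [28, 74, 6, 98, 44]
pushright(61): [28, 74, 6, 98, 44, 61]
pushright(69): [28, 74, 6, 98, 44, 61, 69]

Answer: 28 74 6 98 44 61 69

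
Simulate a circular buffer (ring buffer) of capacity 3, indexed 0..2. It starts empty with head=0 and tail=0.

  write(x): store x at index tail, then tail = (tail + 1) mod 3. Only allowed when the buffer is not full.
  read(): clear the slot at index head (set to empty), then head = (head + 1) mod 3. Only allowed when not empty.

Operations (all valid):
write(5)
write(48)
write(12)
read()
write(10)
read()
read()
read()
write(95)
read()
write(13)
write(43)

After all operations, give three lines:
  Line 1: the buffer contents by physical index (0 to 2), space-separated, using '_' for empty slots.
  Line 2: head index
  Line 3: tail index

Answer: 43 _ 13
2
1

Derivation:
write(5): buf=[5 _ _], head=0, tail=1, size=1
write(48): buf=[5 48 _], head=0, tail=2, size=2
write(12): buf=[5 48 12], head=0, tail=0, size=3
read(): buf=[_ 48 12], head=1, tail=0, size=2
write(10): buf=[10 48 12], head=1, tail=1, size=3
read(): buf=[10 _ 12], head=2, tail=1, size=2
read(): buf=[10 _ _], head=0, tail=1, size=1
read(): buf=[_ _ _], head=1, tail=1, size=0
write(95): buf=[_ 95 _], head=1, tail=2, size=1
read(): buf=[_ _ _], head=2, tail=2, size=0
write(13): buf=[_ _ 13], head=2, tail=0, size=1
write(43): buf=[43 _ 13], head=2, tail=1, size=2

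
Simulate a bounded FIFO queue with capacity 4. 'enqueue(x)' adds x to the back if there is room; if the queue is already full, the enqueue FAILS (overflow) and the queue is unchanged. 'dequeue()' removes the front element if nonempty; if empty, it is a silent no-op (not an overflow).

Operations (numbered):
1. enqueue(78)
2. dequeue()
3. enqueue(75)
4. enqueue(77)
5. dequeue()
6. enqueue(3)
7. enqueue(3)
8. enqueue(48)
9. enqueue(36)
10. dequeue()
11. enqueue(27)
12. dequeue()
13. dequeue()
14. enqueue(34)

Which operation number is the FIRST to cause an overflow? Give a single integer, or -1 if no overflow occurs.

1. enqueue(78): size=1
2. dequeue(): size=0
3. enqueue(75): size=1
4. enqueue(77): size=2
5. dequeue(): size=1
6. enqueue(3): size=2
7. enqueue(3): size=3
8. enqueue(48): size=4
9. enqueue(36): size=4=cap → OVERFLOW (fail)
10. dequeue(): size=3
11. enqueue(27): size=4
12. dequeue(): size=3
13. dequeue(): size=2
14. enqueue(34): size=3

Answer: 9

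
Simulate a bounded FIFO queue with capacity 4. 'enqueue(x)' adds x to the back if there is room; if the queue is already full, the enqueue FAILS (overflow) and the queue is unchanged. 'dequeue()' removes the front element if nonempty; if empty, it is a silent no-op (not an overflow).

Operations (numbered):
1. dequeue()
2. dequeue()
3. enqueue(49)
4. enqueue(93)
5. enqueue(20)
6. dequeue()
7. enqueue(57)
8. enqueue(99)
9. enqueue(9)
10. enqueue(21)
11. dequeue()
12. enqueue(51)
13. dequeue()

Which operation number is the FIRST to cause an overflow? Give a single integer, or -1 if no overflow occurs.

1. dequeue(): empty, no-op, size=0
2. dequeue(): empty, no-op, size=0
3. enqueue(49): size=1
4. enqueue(93): size=2
5. enqueue(20): size=3
6. dequeue(): size=2
7. enqueue(57): size=3
8. enqueue(99): size=4
9. enqueue(9): size=4=cap → OVERFLOW (fail)
10. enqueue(21): size=4=cap → OVERFLOW (fail)
11. dequeue(): size=3
12. enqueue(51): size=4
13. dequeue(): size=3

Answer: 9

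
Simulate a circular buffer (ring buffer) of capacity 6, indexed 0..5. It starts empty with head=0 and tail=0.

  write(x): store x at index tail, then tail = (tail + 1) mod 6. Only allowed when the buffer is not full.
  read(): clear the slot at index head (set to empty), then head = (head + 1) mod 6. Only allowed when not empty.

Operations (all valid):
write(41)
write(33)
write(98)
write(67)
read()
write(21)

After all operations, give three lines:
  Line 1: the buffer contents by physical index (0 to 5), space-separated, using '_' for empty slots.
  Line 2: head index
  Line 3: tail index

Answer: _ 33 98 67 21 _
1
5

Derivation:
write(41): buf=[41 _ _ _ _ _], head=0, tail=1, size=1
write(33): buf=[41 33 _ _ _ _], head=0, tail=2, size=2
write(98): buf=[41 33 98 _ _ _], head=0, tail=3, size=3
write(67): buf=[41 33 98 67 _ _], head=0, tail=4, size=4
read(): buf=[_ 33 98 67 _ _], head=1, tail=4, size=3
write(21): buf=[_ 33 98 67 21 _], head=1, tail=5, size=4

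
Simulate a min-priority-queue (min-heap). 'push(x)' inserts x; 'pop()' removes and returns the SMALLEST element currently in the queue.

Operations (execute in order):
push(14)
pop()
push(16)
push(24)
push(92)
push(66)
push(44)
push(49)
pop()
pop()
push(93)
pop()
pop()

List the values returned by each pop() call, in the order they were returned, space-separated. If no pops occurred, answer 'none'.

Answer: 14 16 24 44 49

Derivation:
push(14): heap contents = [14]
pop() → 14: heap contents = []
push(16): heap contents = [16]
push(24): heap contents = [16, 24]
push(92): heap contents = [16, 24, 92]
push(66): heap contents = [16, 24, 66, 92]
push(44): heap contents = [16, 24, 44, 66, 92]
push(49): heap contents = [16, 24, 44, 49, 66, 92]
pop() → 16: heap contents = [24, 44, 49, 66, 92]
pop() → 24: heap contents = [44, 49, 66, 92]
push(93): heap contents = [44, 49, 66, 92, 93]
pop() → 44: heap contents = [49, 66, 92, 93]
pop() → 49: heap contents = [66, 92, 93]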